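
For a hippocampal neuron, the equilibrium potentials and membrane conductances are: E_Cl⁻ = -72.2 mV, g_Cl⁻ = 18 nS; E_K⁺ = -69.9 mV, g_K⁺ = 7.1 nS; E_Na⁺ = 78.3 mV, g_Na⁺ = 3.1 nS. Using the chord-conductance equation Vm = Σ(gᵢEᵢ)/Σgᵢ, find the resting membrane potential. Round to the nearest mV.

-55 mV

Σ gᵢEᵢ = 18·(-72.2) + 7.1·(-69.9) + 3.1·(78.3) = -1553.16
Σ gᵢ = 18 + 7.1 + 3.1 = 28.2
Vm = -1553.16 / 28.2 = -55.08 mV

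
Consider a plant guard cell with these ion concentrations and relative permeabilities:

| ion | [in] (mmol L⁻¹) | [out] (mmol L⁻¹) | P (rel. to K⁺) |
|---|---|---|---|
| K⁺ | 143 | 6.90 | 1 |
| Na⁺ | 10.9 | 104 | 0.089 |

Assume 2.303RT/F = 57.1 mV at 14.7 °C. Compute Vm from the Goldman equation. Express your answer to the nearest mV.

-54 mV

Vm = 57.1 · log₁₀[(Σ P·[cation]ₒ + Σ P·[anion]ᵢ) / (Σ P·[cation]ᵢ + Σ P·[anion]ₒ)]
Numerator = 1×6.90 + 0.089×104 = 16.16
Denominator = 1×143 + 0.089×10.9 = 144
Vm = 57.1 · log₁₀(0.11222) = 57.1 × (-0.9499) = -54.24 mV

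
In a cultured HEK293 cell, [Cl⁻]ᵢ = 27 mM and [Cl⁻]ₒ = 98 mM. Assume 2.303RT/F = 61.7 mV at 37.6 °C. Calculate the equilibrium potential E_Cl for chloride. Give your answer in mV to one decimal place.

-34.5 mV

E = (61.7/z) · log₁₀([Cl⁻]_out/[Cl⁻]_in) with z = -1.
For an anion, dividing by z = -1 reverses the sign.
= (61.7/-1) · log₁₀(98/27) = -61.70 · log₁₀(3.63)
= -61.70 · (0.5599) = -34.54 mV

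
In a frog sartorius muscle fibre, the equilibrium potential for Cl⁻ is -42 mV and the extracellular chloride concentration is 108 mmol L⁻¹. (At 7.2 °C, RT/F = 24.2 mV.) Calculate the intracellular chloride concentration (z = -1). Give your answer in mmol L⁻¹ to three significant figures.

Nernst: E = (24.2/-1) · ln([out]/[in]), so ln([out]/[in]) = -42.0 × -1 / 24.2 = 1.7355.
[out]/[in] = e^(1.7355) = 5.672.
[in] = 108 / 5.672 = 19.04 mmol L⁻¹.

19.0 mmol L⁻¹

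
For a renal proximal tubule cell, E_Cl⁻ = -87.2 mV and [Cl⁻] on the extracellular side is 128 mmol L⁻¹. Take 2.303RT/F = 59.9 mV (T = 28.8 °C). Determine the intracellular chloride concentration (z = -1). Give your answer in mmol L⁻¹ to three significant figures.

Nernst: E = (59.9/-1) · log₁₀([out]/[in]), so log₁₀([out]/[in]) = -87.2 × -1 / 59.9 = 1.4558.
[out]/[in] = 10^(1.4558) = 28.56.
[in] = 128 / 28.56 = 4.482 mmol L⁻¹.

4.48 mmol L⁻¹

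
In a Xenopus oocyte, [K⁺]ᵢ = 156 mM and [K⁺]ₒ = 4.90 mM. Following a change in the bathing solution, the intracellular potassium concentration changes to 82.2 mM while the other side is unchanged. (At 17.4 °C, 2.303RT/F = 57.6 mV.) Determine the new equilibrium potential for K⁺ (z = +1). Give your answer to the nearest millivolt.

After the shift: [K⁺]_out = 4.90, [K⁺]_in = 82.2 mM.
E_new = (57.6/1)·log₁₀(4.90/82.2) = 57.60 · (-1.2247) = -70.54 mV

-71 mV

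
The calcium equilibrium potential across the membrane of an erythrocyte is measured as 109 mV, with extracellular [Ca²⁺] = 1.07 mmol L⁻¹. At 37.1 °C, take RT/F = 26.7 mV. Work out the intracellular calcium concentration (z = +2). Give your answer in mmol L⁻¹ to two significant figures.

Nernst: E = (26.7/2) · ln([out]/[in]), so ln([out]/[in]) = 109.0 × 2 / 26.7 = 8.1648.
[out]/[in] = e^(8.1648) = 3515.
[in] = 1.07 / 3515 = 0.0003044 mmol L⁻¹.

0.00030 mmol L⁻¹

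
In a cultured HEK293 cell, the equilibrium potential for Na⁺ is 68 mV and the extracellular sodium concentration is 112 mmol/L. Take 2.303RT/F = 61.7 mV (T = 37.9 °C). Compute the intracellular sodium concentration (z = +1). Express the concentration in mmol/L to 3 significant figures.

8.85 mmol/L

Nernst: E = (61.7/1) · log₁₀([out]/[in]), so log₁₀([out]/[in]) = 68.0 × 1 / 61.7 = 1.1021.
[out]/[in] = 10^(1.1021) = 12.65.
[in] = 112 / 12.65 = 8.853 mmol/L.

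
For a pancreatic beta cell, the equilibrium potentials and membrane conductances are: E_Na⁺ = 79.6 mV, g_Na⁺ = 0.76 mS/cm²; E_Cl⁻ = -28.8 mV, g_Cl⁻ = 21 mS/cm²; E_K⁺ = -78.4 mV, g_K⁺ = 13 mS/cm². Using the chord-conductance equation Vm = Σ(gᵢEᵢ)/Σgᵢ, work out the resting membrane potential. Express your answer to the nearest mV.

-45 mV

Σ gᵢEᵢ = 0.76·(79.6) + 21·(-28.8) + 13·(-78.4) = -1563.50
Σ gᵢ = 0.76 + 21 + 13 = 34.76
Vm = -1563.50 / 34.76 = -44.98 mV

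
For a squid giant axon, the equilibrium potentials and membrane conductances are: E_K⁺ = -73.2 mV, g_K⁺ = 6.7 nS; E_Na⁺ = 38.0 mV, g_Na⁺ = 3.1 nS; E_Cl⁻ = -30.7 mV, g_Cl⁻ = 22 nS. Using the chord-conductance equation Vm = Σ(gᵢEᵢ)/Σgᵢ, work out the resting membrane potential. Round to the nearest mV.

Σ gᵢEᵢ = 6.7·(-73.2) + 3.1·(38.0) + 22·(-30.7) = -1048.04
Σ gᵢ = 6.7 + 3.1 + 22 = 31.8
Vm = -1048.04 / 31.8 = -32.96 mV

-33 mV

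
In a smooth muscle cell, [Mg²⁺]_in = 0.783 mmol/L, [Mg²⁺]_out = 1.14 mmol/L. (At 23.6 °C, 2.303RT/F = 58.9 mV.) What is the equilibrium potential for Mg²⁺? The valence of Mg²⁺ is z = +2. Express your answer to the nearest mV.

5 mV

E = (58.9/z) · log₁₀([Mg²⁺]_out/[Mg²⁺]_in) with z = +2.
= (58.9/2) · log₁₀(1.14/0.783) = 29.45 · log₁₀(1.456)
= 29.45 · (0.1631) = 4.80 mV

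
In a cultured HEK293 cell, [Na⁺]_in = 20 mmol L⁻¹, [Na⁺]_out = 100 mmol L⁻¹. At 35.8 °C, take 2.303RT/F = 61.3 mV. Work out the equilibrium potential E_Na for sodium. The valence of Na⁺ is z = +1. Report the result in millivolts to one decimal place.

E = (61.3/z) · log₁₀([Na⁺]_out/[Na⁺]_in) with z = +1.
= (61.3/1) · log₁₀(100/20) = 61.30 · log₁₀(5)
= 61.30 · (0.6990) = 42.85 mV

42.8 mV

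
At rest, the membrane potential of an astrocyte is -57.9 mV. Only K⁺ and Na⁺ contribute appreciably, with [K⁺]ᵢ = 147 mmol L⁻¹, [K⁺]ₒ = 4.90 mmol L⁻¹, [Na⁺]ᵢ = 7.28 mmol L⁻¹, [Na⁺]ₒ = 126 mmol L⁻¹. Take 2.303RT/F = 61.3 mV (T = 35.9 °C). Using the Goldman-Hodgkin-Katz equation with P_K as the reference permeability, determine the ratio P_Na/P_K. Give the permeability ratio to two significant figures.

0.094

Let α = P_Na/P_K. GHK: Vm = 61.3·log₁₀[(Kₒ + α·Naₒ)/(Kᵢ + α·Naᵢ)].
10^(Vm/61.3) = 10^(-57.9/61.3) = 0.11362
So 0.11362·(Kᵢ + α·Naᵢ) = Kₒ + α·Naₒ → α = (0.11362·147.0 − 4.9) / (126.0 − 0.11362·7.28)
α = (16.7 − 4.9) / (126.0 − 0.8272) = 11.8/125.2 = 0.09429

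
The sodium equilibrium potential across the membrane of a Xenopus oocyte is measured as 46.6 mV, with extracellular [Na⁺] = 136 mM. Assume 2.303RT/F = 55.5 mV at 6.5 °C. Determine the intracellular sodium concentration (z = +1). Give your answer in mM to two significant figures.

Nernst: E = (55.5/1) · log₁₀([out]/[in]), so log₁₀([out]/[in]) = 46.6 × 1 / 55.5 = 0.8396.
[out]/[in] = 10^(0.8396) = 6.913.
[in] = 136 / 6.913 = 19.67 mM.

20 mM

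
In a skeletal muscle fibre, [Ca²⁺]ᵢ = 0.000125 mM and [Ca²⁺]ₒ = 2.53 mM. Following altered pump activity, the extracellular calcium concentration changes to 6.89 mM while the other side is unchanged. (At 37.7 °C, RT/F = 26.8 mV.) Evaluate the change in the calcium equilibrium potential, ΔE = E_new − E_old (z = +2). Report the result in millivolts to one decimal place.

E_old = (26.8/2)·ln(2.53/0.000125) = 132.87 mV
E_new = (26.8/2)·ln(6.89/0.000125) = 146.29 mV
ΔE = 146.29 − (132.87) = 13.42 mV

13.4 mV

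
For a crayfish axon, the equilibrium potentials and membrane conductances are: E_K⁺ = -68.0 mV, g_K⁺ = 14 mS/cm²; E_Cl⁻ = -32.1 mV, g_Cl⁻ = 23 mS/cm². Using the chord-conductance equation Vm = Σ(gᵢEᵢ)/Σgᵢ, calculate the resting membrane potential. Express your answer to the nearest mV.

Σ gᵢEᵢ = 14·(-68.0) + 23·(-32.1) = -1690.30
Σ gᵢ = 14 + 23 = 37
Vm = -1690.30 / 37 = -45.68 mV

-46 mV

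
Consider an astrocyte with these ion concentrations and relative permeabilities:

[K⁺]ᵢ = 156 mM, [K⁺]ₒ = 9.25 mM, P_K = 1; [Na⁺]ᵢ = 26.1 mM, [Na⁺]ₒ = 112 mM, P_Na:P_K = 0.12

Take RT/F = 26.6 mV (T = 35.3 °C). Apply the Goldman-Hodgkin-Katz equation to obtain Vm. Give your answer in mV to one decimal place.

Vm = 26.6 · ln[(Σ P·[cation]ₒ + Σ P·[anion]ᵢ) / (Σ P·[cation]ᵢ + Σ P·[anion]ₒ)]
Numerator = 1×9.25 + 0.12×112 = 22.69
Denominator = 1×156 + 0.12×26.1 = 159.1
Vm = 26.6 · ln(0.14259) = 26.6 × (-1.9478) = -51.81 mV

-51.8 mV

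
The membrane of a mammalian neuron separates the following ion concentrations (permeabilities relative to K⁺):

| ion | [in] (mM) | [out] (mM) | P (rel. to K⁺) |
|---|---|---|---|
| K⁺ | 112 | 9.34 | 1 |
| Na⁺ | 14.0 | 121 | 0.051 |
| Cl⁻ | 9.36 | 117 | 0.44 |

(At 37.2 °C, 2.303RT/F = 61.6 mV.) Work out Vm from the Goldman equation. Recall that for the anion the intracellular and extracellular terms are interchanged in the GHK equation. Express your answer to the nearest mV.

Vm = 61.6 · log₁₀[(Σ P·[cation]ₒ + Σ P·[anion]ᵢ) / (Σ P·[cation]ᵢ + Σ P·[anion]ₒ)]
Numerator = 1×9.34 + 0.051×121 + 0.44×9.36 = 19.63
Denominator = 1×112 + 0.051×14.0 + 0.44×117 = 164.2
Vm = 61.6 · log₁₀(0.11955) = 61.6 × (-0.9225) = -56.82 mV

-57 mV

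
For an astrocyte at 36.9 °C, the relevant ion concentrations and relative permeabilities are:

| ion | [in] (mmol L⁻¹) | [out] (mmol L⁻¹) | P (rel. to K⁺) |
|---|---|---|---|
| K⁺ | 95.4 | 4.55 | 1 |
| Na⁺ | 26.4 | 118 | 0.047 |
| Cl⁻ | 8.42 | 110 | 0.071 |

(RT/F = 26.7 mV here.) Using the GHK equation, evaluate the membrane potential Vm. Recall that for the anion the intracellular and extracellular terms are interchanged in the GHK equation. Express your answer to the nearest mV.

Vm = 26.7 · ln[(Σ P·[cation]ₒ + Σ P·[anion]ᵢ) / (Σ P·[cation]ᵢ + Σ P·[anion]ₒ)]
Numerator = 1×4.55 + 0.047×118 + 0.071×8.42 = 10.69
Denominator = 1×95.4 + 0.047×26.4 + 0.071×110 = 104.5
Vm = 26.7 · ln(0.10238) = 26.7 × (-2.2791) = -60.85 mV

-61 mV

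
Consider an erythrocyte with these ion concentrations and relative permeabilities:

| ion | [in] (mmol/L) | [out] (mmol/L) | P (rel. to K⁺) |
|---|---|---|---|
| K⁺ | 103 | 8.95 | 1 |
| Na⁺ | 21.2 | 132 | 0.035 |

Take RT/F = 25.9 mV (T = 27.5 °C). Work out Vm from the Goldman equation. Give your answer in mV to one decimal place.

-52.7 mV

Vm = 25.9 · ln[(Σ P·[cation]ₒ + Σ P·[anion]ᵢ) / (Σ P·[cation]ᵢ + Σ P·[anion]ₒ)]
Numerator = 1×8.95 + 0.035×132 = 13.57
Denominator = 1×103 + 0.035×21.2 = 103.7
Vm = 25.9 · ln(0.13081) = 25.9 × (-2.0340) = -52.68 mV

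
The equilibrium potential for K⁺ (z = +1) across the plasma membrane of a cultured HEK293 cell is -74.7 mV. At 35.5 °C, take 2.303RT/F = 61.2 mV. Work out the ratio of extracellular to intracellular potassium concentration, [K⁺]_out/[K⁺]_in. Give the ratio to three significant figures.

log₁₀([out]/[in]) = E·z/(61.2) = -74.7 × 1 / 61.2 = -1.2206
[out]/[in] = 10^(-1.2206) = 0.06017

0.0602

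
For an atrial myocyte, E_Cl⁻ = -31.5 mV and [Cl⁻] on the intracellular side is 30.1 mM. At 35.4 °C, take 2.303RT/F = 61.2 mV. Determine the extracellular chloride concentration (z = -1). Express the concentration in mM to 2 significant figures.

98 mM

Nernst: E = (61.2/-1) · log₁₀([out]/[in]), so log₁₀([out]/[in]) = -31.5 × -1 / 61.2 = 0.5147.
[out]/[in] = 10^(0.5147) = 3.271.
[out] = 3.271 × 30.1 = 98.46 mM.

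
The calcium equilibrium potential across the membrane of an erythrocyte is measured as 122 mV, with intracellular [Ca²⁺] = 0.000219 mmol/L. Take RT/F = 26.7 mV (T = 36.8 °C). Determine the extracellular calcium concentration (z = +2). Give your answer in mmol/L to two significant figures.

2.0 mmol/L

Nernst: E = (26.7/2) · ln([out]/[in]), so ln([out]/[in]) = 122.0 × 2 / 26.7 = 9.1386.
[out]/[in] = e^(9.1386) = 9308.
[out] = 9308 × 0.000219 = 2.038 mmol/L.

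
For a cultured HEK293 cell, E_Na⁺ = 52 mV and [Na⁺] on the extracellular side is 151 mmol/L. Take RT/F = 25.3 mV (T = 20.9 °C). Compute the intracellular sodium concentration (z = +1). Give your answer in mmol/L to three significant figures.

Nernst: E = (25.3/1) · ln([out]/[in]), so ln([out]/[in]) = 52.0 × 1 / 25.3 = 2.0553.
[out]/[in] = e^(2.0553) = 7.809.
[in] = 151 / 7.809 = 19.34 mmol/L.

19.3 mmol/L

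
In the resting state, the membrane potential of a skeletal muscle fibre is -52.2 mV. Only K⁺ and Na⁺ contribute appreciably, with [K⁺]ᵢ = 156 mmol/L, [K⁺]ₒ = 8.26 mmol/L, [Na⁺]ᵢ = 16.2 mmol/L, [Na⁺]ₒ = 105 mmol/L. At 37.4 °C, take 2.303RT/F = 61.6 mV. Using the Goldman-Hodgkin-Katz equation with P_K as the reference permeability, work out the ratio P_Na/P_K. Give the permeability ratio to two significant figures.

0.14

Let α = P_Na/P_K. GHK: Vm = 61.6·log₁₀[(Kₒ + α·Naₒ)/(Kᵢ + α·Naᵢ)].
10^(Vm/61.6) = 10^(-52.2/61.6) = 0.1421
So 0.1421·(Kᵢ + α·Naᵢ) = Kₒ + α·Naₒ → α = (0.1421·156.0 − 8.26) / (105.0 − 0.1421·16.2)
α = (22.17 − 8.26) / (105.0 − 2.302) = 13.91/102.7 = 0.1354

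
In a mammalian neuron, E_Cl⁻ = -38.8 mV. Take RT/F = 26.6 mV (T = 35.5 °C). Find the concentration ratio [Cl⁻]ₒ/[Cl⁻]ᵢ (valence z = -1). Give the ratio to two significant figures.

4.3

ln([out]/[in]) = E·z/(26.6) = -38.8 × -1 / 26.6 = 1.4586
[out]/[in] = e^(1.4586) = 4.3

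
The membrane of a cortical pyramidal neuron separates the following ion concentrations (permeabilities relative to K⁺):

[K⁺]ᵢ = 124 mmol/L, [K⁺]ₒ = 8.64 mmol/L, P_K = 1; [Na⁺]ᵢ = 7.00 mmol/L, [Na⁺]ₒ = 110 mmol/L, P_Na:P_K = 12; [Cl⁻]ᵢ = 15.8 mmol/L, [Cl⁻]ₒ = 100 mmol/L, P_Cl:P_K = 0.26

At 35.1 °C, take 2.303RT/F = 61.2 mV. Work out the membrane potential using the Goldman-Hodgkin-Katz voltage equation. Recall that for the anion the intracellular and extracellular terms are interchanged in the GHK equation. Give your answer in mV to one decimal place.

Vm = 61.2 · log₁₀[(Σ P·[cation]ₒ + Σ P·[anion]ᵢ) / (Σ P·[cation]ᵢ + Σ P·[anion]ₒ)]
Numerator = 1×8.64 + 12×110 + 0.26×15.8 = 1333
Denominator = 1×124 + 12×7.00 + 0.26×100 = 234
Vm = 61.2 · log₁₀(5.6955) = 61.2 × (0.7555) = 46.24 mV

46.2 mV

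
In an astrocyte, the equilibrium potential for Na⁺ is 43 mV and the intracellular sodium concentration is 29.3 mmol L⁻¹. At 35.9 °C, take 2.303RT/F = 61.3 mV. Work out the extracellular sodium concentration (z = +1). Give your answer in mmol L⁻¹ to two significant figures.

Nernst: E = (61.3/1) · log₁₀([out]/[in]), so log₁₀([out]/[in]) = 43.0 × 1 / 61.3 = 0.7015.
[out]/[in] = 10^(0.7015) = 5.029.
[out] = 5.029 × 29.3 = 147.3 mmol L⁻¹.

150 mmol L⁻¹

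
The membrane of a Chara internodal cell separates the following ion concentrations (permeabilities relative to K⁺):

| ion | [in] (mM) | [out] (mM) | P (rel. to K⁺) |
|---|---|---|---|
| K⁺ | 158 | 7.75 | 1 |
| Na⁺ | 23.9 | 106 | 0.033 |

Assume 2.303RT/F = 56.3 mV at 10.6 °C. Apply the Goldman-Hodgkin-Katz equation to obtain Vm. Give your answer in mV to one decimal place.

-64.7 mV

Vm = 56.3 · log₁₀[(Σ P·[cation]ₒ + Σ P·[anion]ᵢ) / (Σ P·[cation]ᵢ + Σ P·[anion]ₒ)]
Numerator = 1×7.75 + 0.033×106 = 11.25
Denominator = 1×158 + 0.033×23.9 = 158.8
Vm = 56.3 · log₁₀(0.070836) = 56.3 × (-1.1497) = -64.73 mV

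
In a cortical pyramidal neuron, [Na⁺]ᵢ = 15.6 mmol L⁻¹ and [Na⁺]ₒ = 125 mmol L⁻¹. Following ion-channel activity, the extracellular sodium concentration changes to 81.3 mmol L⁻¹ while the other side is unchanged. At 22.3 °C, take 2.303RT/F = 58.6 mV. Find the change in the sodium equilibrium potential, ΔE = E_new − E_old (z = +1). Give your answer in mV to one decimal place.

-10.9 mV

E_old = (58.6/1)·log₁₀(125/15.6) = 52.96 mV
E_new = (58.6/1)·log₁₀(81.3/15.6) = 42.01 mV
ΔE = 42.01 − (52.96) = -10.95 mV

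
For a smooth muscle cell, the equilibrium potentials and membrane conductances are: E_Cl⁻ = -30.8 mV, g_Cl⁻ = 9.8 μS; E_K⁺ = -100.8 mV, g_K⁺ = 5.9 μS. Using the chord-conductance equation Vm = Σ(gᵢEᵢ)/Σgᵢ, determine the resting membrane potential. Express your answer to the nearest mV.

Σ gᵢEᵢ = 9.8·(-30.8) + 5.9·(-100.8) = -896.56
Σ gᵢ = 9.8 + 5.9 = 15.7
Vm = -896.56 / 15.7 = -57.11 mV

-57 mV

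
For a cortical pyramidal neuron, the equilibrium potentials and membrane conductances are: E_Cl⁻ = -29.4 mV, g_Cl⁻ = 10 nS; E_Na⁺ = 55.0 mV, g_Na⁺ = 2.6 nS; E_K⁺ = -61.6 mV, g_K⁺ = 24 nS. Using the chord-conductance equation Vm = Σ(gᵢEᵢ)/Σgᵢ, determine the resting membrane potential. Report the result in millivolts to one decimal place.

-44.5 mV

Σ gᵢEᵢ = 10·(-29.4) + 2.6·(55.0) + 24·(-61.6) = -1629.40
Σ gᵢ = 10 + 2.6 + 24 = 36.6
Vm = -1629.40 / 36.6 = -44.52 mV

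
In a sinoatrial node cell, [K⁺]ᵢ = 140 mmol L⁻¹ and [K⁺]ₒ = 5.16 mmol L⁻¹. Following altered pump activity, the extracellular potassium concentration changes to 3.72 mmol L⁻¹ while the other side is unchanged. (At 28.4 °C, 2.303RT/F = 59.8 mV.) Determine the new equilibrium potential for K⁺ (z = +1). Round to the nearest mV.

-94 mV

After the shift: [K⁺]_out = 3.72, [K⁺]_in = 140 mmol L⁻¹.
E_new = (59.8/1)·log₁₀(3.72/140) = 59.80 · (-1.5756) = -94.22 mV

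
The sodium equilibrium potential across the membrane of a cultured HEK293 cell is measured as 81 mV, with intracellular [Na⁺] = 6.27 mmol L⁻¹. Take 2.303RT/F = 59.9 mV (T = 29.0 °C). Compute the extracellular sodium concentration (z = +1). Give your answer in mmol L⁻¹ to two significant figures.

140 mmol L⁻¹

Nernst: E = (59.9/1) · log₁₀([out]/[in]), so log₁₀([out]/[in]) = 81.0 × 1 / 59.9 = 1.3523.
[out]/[in] = 10^(1.3523) = 22.5.
[out] = 22.5 × 6.27 = 141.1 mmol L⁻¹.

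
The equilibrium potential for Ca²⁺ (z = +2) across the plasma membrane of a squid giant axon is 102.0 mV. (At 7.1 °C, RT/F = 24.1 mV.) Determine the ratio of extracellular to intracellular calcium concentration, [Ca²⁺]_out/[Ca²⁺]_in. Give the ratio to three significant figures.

4740

ln([out]/[in]) = E·z/(24.1) = 102.0 × 2 / 24.1 = 8.4647
[out]/[in] = e^(8.4647) = 4744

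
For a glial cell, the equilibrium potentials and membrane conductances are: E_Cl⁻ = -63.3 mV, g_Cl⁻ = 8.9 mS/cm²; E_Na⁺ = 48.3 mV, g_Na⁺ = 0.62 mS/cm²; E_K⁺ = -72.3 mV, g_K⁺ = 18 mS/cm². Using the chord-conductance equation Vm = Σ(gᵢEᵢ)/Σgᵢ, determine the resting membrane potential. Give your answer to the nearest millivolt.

-67 mV

Σ gᵢEᵢ = 8.9·(-63.3) + 0.62·(48.3) + 18·(-72.3) = -1834.82
Σ gᵢ = 8.9 + 0.62 + 18 = 27.52
Vm = -1834.82 / 27.52 = -66.67 mV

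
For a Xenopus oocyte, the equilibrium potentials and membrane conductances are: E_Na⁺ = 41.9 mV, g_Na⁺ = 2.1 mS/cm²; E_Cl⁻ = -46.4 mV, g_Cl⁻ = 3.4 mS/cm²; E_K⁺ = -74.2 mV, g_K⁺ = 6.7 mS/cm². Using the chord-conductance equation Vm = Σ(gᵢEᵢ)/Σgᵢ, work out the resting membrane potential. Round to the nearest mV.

Σ gᵢEᵢ = 2.1·(41.9) + 3.4·(-46.4) + 6.7·(-74.2) = -566.91
Σ gᵢ = 2.1 + 3.4 + 6.7 = 12.2
Vm = -566.91 / 12.2 = -46.47 mV

-46 mV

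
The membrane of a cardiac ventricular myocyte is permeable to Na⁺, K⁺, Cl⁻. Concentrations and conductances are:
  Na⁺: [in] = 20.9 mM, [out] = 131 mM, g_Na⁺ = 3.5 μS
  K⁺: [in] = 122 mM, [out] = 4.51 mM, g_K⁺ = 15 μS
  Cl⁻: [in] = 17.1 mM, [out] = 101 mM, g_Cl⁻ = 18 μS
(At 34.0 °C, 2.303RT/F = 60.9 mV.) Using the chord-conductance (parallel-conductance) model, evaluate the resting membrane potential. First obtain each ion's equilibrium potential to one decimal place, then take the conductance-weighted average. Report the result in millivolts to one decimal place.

-54.4 mV

E_Na⁺ = (60.9/1)·log₁₀(131/20.9) = 48.5 mV
E_K⁺ = (60.9/1)·log₁₀(4.51/122) = -87.2 mV
E_Cl⁻ = (60.9/-1)·log₁₀(101/17.1) = -47.0 mV
Vm = (Σ gᵢEᵢ)/(Σ gᵢ) = (3.5·48.5 + 15·-87.2 + 18·-47.0) / (3.5 + 15 + 18)
= -1984.25 / 36.5 = -54.36 mV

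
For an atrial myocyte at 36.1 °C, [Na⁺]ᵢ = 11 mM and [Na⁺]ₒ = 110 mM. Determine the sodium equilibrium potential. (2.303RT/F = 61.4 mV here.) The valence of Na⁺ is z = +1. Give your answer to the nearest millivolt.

61 mV

E = (61.4/z) · log₁₀([Na⁺]_out/[Na⁺]_in) with z = +1.
= (61.4/1) · log₁₀(110/11) = 61.40 · log₁₀(10)
= 61.40 · (1.0000) = 61.40 mV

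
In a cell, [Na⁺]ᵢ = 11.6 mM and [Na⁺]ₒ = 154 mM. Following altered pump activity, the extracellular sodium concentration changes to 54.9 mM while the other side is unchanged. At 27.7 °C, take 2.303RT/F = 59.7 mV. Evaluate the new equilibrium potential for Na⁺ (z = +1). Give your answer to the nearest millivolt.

After the shift: [Na⁺]_out = 54.9, [Na⁺]_in = 11.6 mM.
E_new = (59.7/1)·log₁₀(54.9/11.6) = 59.70 · (0.6751) = 40.30 mV

40 mV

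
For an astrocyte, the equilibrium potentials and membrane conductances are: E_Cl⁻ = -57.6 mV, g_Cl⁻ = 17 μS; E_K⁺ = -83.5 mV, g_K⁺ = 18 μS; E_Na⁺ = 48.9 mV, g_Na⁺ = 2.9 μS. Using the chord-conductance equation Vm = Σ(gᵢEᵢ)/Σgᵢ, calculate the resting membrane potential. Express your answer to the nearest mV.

Σ gᵢEᵢ = 17·(-57.6) + 18·(-83.5) + 2.9·(48.9) = -2340.39
Σ gᵢ = 17 + 18 + 2.9 = 37.9
Vm = -2340.39 / 37.9 = -61.75 mV

-62 mV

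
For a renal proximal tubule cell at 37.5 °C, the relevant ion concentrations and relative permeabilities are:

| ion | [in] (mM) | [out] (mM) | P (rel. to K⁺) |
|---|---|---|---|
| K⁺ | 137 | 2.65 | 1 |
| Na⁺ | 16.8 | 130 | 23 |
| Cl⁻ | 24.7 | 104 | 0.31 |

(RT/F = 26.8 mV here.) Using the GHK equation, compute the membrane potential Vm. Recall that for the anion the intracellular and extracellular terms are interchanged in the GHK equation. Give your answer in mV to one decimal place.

45.2 mV

Vm = 26.8 · ln[(Σ P·[cation]ₒ + Σ P·[anion]ᵢ) / (Σ P·[cation]ᵢ + Σ P·[anion]ₒ)]
Numerator = 1×2.65 + 23×130 + 0.31×24.7 = 3000
Denominator = 1×137 + 23×16.8 + 0.31×104 = 555.6
Vm = 26.8 · ln(5.3997) = 26.8 × (1.6863) = 45.19 mV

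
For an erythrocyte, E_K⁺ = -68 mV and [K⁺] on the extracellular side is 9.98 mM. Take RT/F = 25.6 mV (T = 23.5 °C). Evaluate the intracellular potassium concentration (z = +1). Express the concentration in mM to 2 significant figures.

Nernst: E = (25.6/1) · ln([out]/[in]), so ln([out]/[in]) = -68.0 × 1 / 25.6 = -2.6562.
[out]/[in] = e^(-2.6562) = 0.07021.
[in] = 9.98 / 0.07021 = 142.1 mM.

140 mM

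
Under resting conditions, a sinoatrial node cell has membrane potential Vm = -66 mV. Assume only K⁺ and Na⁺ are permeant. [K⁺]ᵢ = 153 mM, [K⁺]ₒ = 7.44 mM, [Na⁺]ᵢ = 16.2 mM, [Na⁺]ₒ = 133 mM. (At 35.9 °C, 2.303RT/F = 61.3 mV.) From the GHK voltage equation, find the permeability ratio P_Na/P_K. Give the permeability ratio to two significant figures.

Let α = P_Na/P_K. GHK: Vm = 61.3·log₁₀[(Kₒ + α·Naₒ)/(Kᵢ + α·Naᵢ)].
10^(Vm/61.3) = 10^(-66.0/61.3) = 0.083816
So 0.083816·(Kᵢ + α·Naᵢ) = Kₒ + α·Naₒ → α = (0.083816·153.0 − 7.44) / (133.0 − 0.083816·16.2)
α = (12.82 − 7.44) / (133.0 − 1.358) = 5.384/131.6 = 0.0409

0.041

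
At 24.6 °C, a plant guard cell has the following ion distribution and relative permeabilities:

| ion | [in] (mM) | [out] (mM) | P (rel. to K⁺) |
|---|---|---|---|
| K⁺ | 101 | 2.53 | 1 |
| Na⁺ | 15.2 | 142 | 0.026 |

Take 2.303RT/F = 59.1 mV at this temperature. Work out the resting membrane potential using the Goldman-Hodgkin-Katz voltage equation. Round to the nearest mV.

-72 mV

Vm = 59.1 · log₁₀[(Σ P·[cation]ₒ + Σ P·[anion]ᵢ) / (Σ P·[cation]ᵢ + Σ P·[anion]ₒ)]
Numerator = 1×2.53 + 0.026×142 = 6.222
Denominator = 1×101 + 0.026×15.2 = 101.4
Vm = 59.1 · log₁₀(0.061364) = 59.1 × (-1.2121) = -71.63 mV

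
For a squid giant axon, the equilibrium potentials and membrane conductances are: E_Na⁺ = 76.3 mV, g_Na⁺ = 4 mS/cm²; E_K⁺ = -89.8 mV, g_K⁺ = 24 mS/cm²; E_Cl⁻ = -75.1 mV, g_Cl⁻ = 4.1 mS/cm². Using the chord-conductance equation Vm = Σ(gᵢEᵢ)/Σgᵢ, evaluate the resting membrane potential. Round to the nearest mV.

Σ gᵢEᵢ = 4·(76.3) + 24·(-89.8) + 4.1·(-75.1) = -2157.91
Σ gᵢ = 4 + 24 + 4.1 = 32.1
Vm = -2157.91 / 32.1 = -67.22 mV

-67 mV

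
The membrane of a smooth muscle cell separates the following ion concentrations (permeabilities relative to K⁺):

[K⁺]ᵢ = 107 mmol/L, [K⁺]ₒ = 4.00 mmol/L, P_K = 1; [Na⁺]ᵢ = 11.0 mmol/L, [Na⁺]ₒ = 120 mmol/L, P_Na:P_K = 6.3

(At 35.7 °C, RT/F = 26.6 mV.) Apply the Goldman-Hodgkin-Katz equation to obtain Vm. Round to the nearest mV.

Vm = 26.6 · ln[(Σ P·[cation]ₒ + Σ P·[anion]ᵢ) / (Σ P·[cation]ᵢ + Σ P·[anion]ₒ)]
Numerator = 1×4.00 + 6.3×120 = 760
Denominator = 1×107 + 6.3×11.0 = 176.3
Vm = 26.6 · ln(4.3108) = 26.6 × (1.4611) = 38.87 mV

39 mV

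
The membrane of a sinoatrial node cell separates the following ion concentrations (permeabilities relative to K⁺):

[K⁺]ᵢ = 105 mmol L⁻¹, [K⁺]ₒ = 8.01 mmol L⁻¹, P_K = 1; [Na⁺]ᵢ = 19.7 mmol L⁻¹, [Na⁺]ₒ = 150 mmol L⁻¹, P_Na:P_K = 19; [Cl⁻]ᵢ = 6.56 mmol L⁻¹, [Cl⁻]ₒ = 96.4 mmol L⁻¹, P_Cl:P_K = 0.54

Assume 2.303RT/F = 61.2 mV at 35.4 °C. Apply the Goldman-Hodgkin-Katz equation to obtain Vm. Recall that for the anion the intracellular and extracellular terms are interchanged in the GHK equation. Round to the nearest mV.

45 mV

Vm = 61.2 · log₁₀[(Σ P·[cation]ₒ + Σ P·[anion]ᵢ) / (Σ P·[cation]ᵢ + Σ P·[anion]ₒ)]
Numerator = 1×8.01 + 19×150 + 0.54×6.56 = 2862
Denominator = 1×105 + 19×19.7 + 0.54×96.4 = 531.4
Vm = 61.2 · log₁₀(5.3854) = 61.2 × (0.7312) = 44.75 mV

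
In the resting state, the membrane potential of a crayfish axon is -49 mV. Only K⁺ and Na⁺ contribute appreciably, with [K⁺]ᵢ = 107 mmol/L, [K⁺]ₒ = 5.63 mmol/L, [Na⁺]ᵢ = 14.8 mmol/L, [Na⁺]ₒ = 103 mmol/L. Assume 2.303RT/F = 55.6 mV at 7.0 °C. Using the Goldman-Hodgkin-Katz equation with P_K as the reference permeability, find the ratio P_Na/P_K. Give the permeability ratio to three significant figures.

0.0835

Let α = P_Na/P_K. GHK: Vm = 55.6·log₁₀[(Kₒ + α·Naₒ)/(Kᵢ + α·Naᵢ)].
10^(Vm/55.6) = 10^(-49.0/55.6) = 0.13143
So 0.13143·(Kᵢ + α·Naᵢ) = Kₒ + α·Naₒ → α = (0.13143·107.0 − 5.63) / (103.0 − 0.13143·14.8)
α = (14.06 − 5.63) / (103.0 − 1.945) = 8.433/101.1 = 0.08345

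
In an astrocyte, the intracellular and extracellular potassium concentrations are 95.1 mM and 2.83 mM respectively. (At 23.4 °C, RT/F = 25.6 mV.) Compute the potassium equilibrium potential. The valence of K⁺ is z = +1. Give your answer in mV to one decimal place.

-90.0 mV

E = (25.6/z) · ln([K⁺]_out/[K⁺]_in) with z = +1.
= (25.6/1) · ln(2.83/95.1) = 25.60 · ln(0.02976)
= 25.60 · (-3.5147) = -89.98 mV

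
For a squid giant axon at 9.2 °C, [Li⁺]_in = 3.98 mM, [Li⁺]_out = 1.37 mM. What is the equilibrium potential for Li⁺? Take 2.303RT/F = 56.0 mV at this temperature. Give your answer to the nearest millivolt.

E = (56.0/z) · log₁₀([Li⁺]_out/[Li⁺]_in) with z = +1.
= (56.0/1) · log₁₀(1.37/3.98) = 56.00 · log₁₀(0.3442)
= 56.00 · (-0.4632) = -25.94 mV

-26 mV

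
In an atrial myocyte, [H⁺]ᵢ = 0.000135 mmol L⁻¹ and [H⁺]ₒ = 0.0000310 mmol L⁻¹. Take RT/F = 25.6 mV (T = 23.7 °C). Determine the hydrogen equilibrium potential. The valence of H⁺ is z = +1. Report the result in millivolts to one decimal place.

-37.7 mV

E = (25.6/z) · ln([H⁺]_out/[H⁺]_in) with z = +1.
= (25.6/1) · ln(0.0000310/0.000135) = 25.60 · ln(0.2296)
= 25.60 · (-1.4713) = -37.66 mV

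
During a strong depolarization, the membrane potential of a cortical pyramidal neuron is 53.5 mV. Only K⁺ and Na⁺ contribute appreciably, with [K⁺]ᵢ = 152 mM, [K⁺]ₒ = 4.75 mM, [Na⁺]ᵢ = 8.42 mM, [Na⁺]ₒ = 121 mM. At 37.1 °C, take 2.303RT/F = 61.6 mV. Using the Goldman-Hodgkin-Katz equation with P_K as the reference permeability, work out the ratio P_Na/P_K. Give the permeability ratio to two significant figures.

Let α = P_Na/P_K. GHK: Vm = 61.6·log₁₀[(Kₒ + α·Naₒ)/(Kᵢ + α·Naᵢ)].
10^(Vm/61.6) = 10^(53.5/61.6) = 7.3877
So 7.3877·(Kᵢ + α·Naᵢ) = Kₒ + α·Naₒ → α = (7.3877·152.0 − 4.75) / (121.0 − 7.3877·8.42)
α = (1123 − 4.75) / (121.0 − 62.2) = 1118/58.8 = 19.02

19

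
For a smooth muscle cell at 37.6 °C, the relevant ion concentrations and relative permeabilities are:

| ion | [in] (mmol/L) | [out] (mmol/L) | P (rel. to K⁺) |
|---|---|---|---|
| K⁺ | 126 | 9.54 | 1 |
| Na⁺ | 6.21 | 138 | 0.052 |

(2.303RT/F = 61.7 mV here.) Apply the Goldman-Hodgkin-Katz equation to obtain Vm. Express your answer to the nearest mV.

-54 mV

Vm = 61.7 · log₁₀[(Σ P·[cation]ₒ + Σ P·[anion]ᵢ) / (Σ P·[cation]ᵢ + Σ P·[anion]ₒ)]
Numerator = 1×9.54 + 0.052×138 = 16.72
Denominator = 1×126 + 0.052×6.21 = 126.3
Vm = 61.7 · log₁₀(0.13233) = 61.7 × (-0.8783) = -54.19 mV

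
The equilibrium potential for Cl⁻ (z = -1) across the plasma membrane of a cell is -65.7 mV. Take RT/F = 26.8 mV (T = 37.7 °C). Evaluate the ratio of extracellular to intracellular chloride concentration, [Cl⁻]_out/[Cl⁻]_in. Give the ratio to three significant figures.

ln([out]/[in]) = E·z/(26.8) = -65.7 × -1 / 26.8 = 2.4515
[out]/[in] = e^(2.4515) = 11.61

11.6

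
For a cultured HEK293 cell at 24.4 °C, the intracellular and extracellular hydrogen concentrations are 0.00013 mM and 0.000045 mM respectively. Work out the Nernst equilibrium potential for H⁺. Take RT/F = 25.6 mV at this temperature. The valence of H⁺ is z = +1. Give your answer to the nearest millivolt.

-27 mV

E = (25.6/z) · ln([H⁺]_out/[H⁺]_in) with z = +1.
= (25.6/1) · ln(0.000045/0.00013) = 25.60 · ln(0.3462)
= 25.60 · (-1.0609) = -27.16 mV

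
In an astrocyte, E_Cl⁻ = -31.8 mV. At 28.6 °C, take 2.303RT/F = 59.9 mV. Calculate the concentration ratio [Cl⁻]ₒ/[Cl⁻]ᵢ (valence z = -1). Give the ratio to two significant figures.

3.4

log₁₀([out]/[in]) = E·z/(59.9) = -31.8 × -1 / 59.9 = 0.5309
[out]/[in] = 10^(0.5309) = 3.395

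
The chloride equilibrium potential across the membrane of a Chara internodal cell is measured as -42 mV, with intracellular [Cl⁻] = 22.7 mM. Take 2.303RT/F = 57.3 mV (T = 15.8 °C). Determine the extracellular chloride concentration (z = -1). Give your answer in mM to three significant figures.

123 mM

Nernst: E = (57.3/-1) · log₁₀([out]/[in]), so log₁₀([out]/[in]) = -42.0 × -1 / 57.3 = 0.7330.
[out]/[in] = 10^(0.7330) = 5.407.
[out] = 5.407 × 22.7 = 122.7 mM.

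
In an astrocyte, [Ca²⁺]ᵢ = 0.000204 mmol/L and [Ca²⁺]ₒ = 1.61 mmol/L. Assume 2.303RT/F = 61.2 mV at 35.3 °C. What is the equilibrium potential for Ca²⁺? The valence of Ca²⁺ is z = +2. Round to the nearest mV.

119 mV

E = (61.2/z) · log₁₀([Ca²⁺]_out/[Ca²⁺]_in) with z = +2.
= (61.2/2) · log₁₀(1.61/0.000204) = 30.60 · log₁₀(7892)
= 30.60 · (3.8972) = 119.25 mV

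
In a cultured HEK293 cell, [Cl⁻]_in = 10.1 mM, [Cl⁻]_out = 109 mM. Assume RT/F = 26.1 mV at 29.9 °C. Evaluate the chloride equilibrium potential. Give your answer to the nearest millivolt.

E = (26.1/z) · ln([Cl⁻]_out/[Cl⁻]_in) with z = -1.
For an anion, dividing by z = -1 reverses the sign.
= (26.1/-1) · ln(109/10.1) = -26.10 · ln(10.79)
= -26.10 · (2.3788) = -62.09 mV

-62 mV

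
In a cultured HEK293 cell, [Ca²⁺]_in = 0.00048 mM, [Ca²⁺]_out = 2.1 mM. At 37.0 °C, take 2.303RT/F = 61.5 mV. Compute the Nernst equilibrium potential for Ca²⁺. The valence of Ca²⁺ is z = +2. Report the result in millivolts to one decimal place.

112.0 mV

E = (61.5/z) · log₁₀([Ca²⁺]_out/[Ca²⁺]_in) with z = +2.
= (61.5/2) · log₁₀(2.1/0.00048) = 30.75 · log₁₀(4375)
= 30.75 · (3.6410) = 111.96 mV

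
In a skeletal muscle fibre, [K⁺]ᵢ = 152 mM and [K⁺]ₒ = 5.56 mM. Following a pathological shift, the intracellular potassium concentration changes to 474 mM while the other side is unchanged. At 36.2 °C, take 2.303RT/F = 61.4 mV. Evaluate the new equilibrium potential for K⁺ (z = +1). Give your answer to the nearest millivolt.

After the shift: [K⁺]_out = 5.56, [K⁺]_in = 474 mM.
E_new = (61.4/1)·log₁₀(5.56/474) = 61.40 · (-1.9307) = -118.55 mV

-119 mV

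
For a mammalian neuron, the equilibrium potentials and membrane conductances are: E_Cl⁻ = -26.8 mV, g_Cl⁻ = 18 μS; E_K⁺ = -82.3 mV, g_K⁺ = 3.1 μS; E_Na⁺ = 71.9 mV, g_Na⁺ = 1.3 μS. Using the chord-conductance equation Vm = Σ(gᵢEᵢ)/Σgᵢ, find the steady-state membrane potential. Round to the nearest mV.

Σ gᵢEᵢ = 18·(-26.8) + 3.1·(-82.3) + 1.3·(71.9) = -644.06
Σ gᵢ = 18 + 3.1 + 1.3 = 22.4
Vm = -644.06 / 22.4 = -28.75 mV

-29 mV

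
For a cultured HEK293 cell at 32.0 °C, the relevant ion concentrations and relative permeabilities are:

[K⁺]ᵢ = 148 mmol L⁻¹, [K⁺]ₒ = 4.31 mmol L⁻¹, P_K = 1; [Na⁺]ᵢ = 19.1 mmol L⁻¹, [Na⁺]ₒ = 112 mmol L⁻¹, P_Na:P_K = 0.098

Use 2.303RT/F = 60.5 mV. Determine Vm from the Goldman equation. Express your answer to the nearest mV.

-60 mV

Vm = 60.5 · log₁₀[(Σ P·[cation]ₒ + Σ P·[anion]ᵢ) / (Σ P·[cation]ᵢ + Σ P·[anion]ₒ)]
Numerator = 1×4.31 + 0.098×112 = 15.29
Denominator = 1×148 + 0.098×19.1 = 149.9
Vm = 60.5 · log₁₀(0.10199) = 60.5 × (-0.9914) = -59.98 mV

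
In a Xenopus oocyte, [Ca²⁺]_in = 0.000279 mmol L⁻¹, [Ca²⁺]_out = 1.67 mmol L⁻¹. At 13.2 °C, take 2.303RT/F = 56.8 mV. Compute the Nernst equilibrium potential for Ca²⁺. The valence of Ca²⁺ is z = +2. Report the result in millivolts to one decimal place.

E = (56.8/z) · log₁₀([Ca²⁺]_out/[Ca²⁺]_in) with z = +2.
= (56.8/2) · log₁₀(1.67/0.000279) = 28.40 · log₁₀(5986)
= 28.40 · (3.7771) = 107.27 mV

107.3 mV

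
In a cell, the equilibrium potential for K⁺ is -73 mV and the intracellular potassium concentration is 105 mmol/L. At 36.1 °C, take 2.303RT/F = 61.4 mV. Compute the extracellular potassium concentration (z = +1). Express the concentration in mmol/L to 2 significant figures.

Nernst: E = (61.4/1) · log₁₀([out]/[in]), so log₁₀([out]/[in]) = -73.0 × 1 / 61.4 = -1.1889.
[out]/[in] = 10^(-1.1889) = 0.06473.
[out] = 0.06473 × 105 = 6.796 mmol/L.

6.8 mmol/L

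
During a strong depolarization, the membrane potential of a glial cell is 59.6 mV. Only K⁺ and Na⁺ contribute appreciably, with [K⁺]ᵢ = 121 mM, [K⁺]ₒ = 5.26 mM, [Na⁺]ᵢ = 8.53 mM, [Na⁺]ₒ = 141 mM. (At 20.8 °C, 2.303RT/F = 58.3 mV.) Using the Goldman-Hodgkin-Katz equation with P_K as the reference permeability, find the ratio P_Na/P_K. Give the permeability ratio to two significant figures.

Let α = P_Na/P_K. GHK: Vm = 58.3·log₁₀[(Kₒ + α·Naₒ)/(Kᵢ + α·Naᵢ)].
10^(Vm/58.3) = 10^(59.6/58.3) = 10.527
So 10.527·(Kᵢ + α·Naᵢ) = Kₒ + α·Naₒ → α = (10.527·121.0 − 5.26) / (141.0 − 10.527·8.53)
α = (1274 − 5.26) / (141.0 − 89.79) = 1268/51.21 = 24.77

25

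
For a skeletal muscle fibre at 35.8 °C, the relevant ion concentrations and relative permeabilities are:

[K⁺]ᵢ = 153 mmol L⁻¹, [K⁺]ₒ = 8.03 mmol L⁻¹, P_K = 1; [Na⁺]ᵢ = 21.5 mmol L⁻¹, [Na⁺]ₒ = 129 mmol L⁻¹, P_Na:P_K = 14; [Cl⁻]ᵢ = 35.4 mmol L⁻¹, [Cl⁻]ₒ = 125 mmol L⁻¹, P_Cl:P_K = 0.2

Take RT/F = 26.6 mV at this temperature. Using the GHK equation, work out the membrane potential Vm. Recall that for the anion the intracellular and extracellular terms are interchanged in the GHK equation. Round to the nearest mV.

36 mV

Vm = 26.6 · ln[(Σ P·[cation]ₒ + Σ P·[anion]ᵢ) / (Σ P·[cation]ᵢ + Σ P·[anion]ₒ)]
Numerator = 1×8.03 + 14×129 + 0.2×35.4 = 1821
Denominator = 1×153 + 14×21.5 + 0.2×125 = 479
Vm = 26.6 · ln(3.8019) = 26.6 × (1.3355) = 35.52 mV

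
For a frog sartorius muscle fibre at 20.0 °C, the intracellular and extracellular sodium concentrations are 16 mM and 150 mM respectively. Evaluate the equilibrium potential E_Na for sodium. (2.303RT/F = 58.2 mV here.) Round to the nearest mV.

E = (58.2/z) · log₁₀([Na⁺]_out/[Na⁺]_in) with z = +1.
= (58.2/1) · log₁₀(150/16) = 58.20 · log₁₀(9.375)
= 58.20 · (0.9720) = 56.57 mV

57 mV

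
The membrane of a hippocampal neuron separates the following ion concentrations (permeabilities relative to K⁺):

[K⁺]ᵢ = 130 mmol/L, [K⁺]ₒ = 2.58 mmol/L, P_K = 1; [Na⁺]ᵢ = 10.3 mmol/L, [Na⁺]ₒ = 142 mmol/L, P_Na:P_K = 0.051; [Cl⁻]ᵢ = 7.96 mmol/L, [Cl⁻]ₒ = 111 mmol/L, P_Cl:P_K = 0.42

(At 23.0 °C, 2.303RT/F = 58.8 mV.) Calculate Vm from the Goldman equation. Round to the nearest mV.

-66 mV

Vm = 58.8 · log₁₀[(Σ P·[cation]ₒ + Σ P·[anion]ᵢ) / (Σ P·[cation]ᵢ + Σ P·[anion]ₒ)]
Numerator = 1×2.58 + 0.051×142 + 0.42×7.96 = 13.17
Denominator = 1×130 + 0.051×10.3 + 0.42×111 = 177.1
Vm = 58.8 · log₁₀(0.074319) = 58.8 × (-1.1289) = -66.38 mV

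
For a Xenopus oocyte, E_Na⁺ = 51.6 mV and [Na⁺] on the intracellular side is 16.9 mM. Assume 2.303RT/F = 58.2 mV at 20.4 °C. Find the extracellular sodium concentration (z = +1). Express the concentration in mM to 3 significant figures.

130 mM

Nernst: E = (58.2/1) · log₁₀([out]/[in]), so log₁₀([out]/[in]) = 51.6 × 1 / 58.2 = 0.8866.
[out]/[in] = 10^(0.8866) = 7.702.
[out] = 7.702 × 16.9 = 130.2 mM.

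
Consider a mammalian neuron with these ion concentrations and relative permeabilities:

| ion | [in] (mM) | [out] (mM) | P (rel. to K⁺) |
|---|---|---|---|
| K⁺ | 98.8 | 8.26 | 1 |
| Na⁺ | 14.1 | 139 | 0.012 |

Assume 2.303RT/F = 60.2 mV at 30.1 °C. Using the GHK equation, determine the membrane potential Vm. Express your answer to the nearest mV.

Vm = 60.2 · log₁₀[(Σ P·[cation]ₒ + Σ P·[anion]ᵢ) / (Σ P·[cation]ᵢ + Σ P·[anion]ₒ)]
Numerator = 1×8.26 + 0.012×139 = 9.928
Denominator = 1×98.8 + 0.012×14.1 = 98.97
Vm = 60.2 · log₁₀(0.10031) = 60.2 × (-0.9986) = -60.12 mV

-60 mV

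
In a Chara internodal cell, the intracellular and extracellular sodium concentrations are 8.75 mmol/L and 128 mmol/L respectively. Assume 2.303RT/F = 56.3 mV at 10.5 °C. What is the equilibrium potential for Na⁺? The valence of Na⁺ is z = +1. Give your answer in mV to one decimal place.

65.6 mV

E = (56.3/z) · log₁₀([Na⁺]_out/[Na⁺]_in) with z = +1.
= (56.3/1) · log₁₀(128/8.75) = 56.30 · log₁₀(14.63)
= 56.30 · (1.1652) = 65.60 mV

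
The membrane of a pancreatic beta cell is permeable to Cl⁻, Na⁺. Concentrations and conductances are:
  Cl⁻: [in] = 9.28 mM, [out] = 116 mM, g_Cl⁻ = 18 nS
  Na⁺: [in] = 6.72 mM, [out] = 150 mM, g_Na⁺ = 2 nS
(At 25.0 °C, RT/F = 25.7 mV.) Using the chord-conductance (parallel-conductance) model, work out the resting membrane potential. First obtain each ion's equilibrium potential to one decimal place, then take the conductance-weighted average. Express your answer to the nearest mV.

E_Cl⁻ = (25.7/-1)·ln(116/9.28) = -64.9 mV
E_Na⁺ = (25.7/1)·ln(150/6.72) = 79.8 mV
Vm = (Σ gᵢEᵢ)/(Σ gᵢ) = (18·-64.9 + 2·79.8) / (18 + 2)
= -1008.60 / 20 = -50.43 mV

-50 mV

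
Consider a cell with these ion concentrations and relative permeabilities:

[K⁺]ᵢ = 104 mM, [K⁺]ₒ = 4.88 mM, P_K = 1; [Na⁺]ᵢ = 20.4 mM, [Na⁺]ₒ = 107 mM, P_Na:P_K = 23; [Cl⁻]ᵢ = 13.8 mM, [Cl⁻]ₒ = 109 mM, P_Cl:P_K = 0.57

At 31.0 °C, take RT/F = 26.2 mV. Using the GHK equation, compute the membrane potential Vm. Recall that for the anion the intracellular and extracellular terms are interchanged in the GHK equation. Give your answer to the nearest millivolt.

Vm = 26.2 · ln[(Σ P·[cation]ₒ + Σ P·[anion]ᵢ) / (Σ P·[cation]ᵢ + Σ P·[anion]ₒ)]
Numerator = 1×4.88 + 23×107 + 0.57×13.8 = 2474
Denominator = 1×104 + 23×20.4 + 0.57×109 = 635.3
Vm = 26.2 · ln(3.8936) = 26.2 × (1.3593) = 35.61 mV

36 mV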